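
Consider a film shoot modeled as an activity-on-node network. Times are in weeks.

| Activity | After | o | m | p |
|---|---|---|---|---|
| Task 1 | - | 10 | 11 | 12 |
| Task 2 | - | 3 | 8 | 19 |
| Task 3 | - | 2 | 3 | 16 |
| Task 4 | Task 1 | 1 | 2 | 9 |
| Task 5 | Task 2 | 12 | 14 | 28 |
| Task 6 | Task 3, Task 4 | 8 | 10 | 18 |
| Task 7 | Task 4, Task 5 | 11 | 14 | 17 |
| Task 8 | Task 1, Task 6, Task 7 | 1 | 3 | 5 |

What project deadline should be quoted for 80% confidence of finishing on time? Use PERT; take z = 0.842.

45.3 weeks

te_Task 1 = (10 + 4·11 + 12)/6 = 66/6 = 11; σ²_Task 1 = ((12−10)/6)² = 0.111
te_Task 2 = (3 + 4·8 + 19)/6 = 54/6 = 9; σ²_Task 2 = ((19−3)/6)² = 7.111
te_Task 3 = (2 + 4·3 + 16)/6 = 30/6 = 5; σ²_Task 3 = ((16−2)/6)² = 5.444
te_Task 4 = (1 + 4·2 + 9)/6 = 18/6 = 3; σ²_Task 4 = ((9−1)/6)² = 1.778
te_Task 5 = (12 + 4·14 + 28)/6 = 96/6 = 16; σ²_Task 5 = ((28−12)/6)² = 7.111
te_Task 6 = (8 + 4·10 + 18)/6 = 66/6 = 11; σ²_Task 6 = ((18−8)/6)² = 2.778
te_Task 7 = (11 + 4·14 + 17)/6 = 84/6 = 14; σ²_Task 7 = ((17−11)/6)² = 1.000
te_Task 8 = (1 + 4·3 + 5)/6 = 18/6 = 3; σ²_Task 8 = ((5−1)/6)² = 0.444

Forward pass:
ES_Task 1 = 0; EF_Task 1 = 11
ES_Task 2 = 0; EF_Task 2 = 9
ES_Task 3 = 0; EF_Task 3 = 5
ES_Task 4 = 11; EF_Task 4 = 11+3 = 14
ES_Task 5 = 9; EF_Task 5 = 9+16 = 25
ES_Task 6 = max(EF_Task 3=5, EF_Task 4=14) = 14; EF_Task 6 = 14+11 = 25
ES_Task 7 = max(EF_Task 4=14, EF_Task 5=25) = 25; EF_Task 7 = 25+14 = 39
ES_Task 8 = max(EF_Task 1=11, EF_Task 6=25, EF_Task 7=39) = 39; EF_Task 8 = 39+3 = 42
Expected project duration μ = 42 weeks. Critical path: Task 2 → Task 5 → Task 7 → Task 8.

Variance along critical path = 7.111 + 7.111 + 1.000 + 0.444 = 15.667; σ = 3.958 weeks.
D = μ + z·σ = 42 + 0.842·3.958 = 45.3 weeks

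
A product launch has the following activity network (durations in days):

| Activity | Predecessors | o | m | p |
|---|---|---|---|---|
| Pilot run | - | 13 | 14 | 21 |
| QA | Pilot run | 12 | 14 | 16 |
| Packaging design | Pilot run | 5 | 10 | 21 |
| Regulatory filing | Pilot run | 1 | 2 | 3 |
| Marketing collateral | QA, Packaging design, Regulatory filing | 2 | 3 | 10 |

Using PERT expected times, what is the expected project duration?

te_Pilot run = (13 + 4·14 + 21)/6 = 90/6 = 15
te_QA = (12 + 4·14 + 16)/6 = 84/6 = 14
te_Packaging design = (5 + 4·10 + 21)/6 = 66/6 = 11
te_Regulatory filing = (1 + 4·2 + 3)/6 = 12/6 = 2
te_Marketing collateral = (2 + 4·3 + 10)/6 = 24/6 = 4

Forward pass:
ES_Pilot run = 0; EF_Pilot run = 15
ES_QA = 15; EF_QA = 15+14 = 29
ES_Packaging design = 15; EF_Packaging design = 15+11 = 26
ES_Regulatory filing = 15; EF_Regulatory filing = 15+2 = 17
ES_Marketing collateral = max(EF_QA=29, EF_Packaging design=26, EF_Regulatory filing=17) = 29; EF_Marketing collateral = 29+4 = 33
Expected project duration μ = 33 days. Critical path: Pilot run → QA → Marketing collateral.

33 days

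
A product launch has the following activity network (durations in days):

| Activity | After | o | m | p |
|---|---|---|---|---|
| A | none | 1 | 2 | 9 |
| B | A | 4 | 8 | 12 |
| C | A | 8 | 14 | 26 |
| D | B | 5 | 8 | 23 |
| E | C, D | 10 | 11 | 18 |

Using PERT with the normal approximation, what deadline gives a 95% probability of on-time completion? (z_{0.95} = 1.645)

39.2 days

te_A = (1 + 4·2 + 9)/6 = 18/6 = 3; σ²_A = ((9−1)/6)² = 1.778
te_B = (4 + 4·8 + 12)/6 = 48/6 = 8; σ²_B = ((12−4)/6)² = 1.778
te_C = (8 + 4·14 + 26)/6 = 90/6 = 15; σ²_C = ((26−8)/6)² = 9.000
te_D = (5 + 4·8 + 23)/6 = 60/6 = 10; σ²_D = ((23−5)/6)² = 9.000
te_E = (10 + 4·11 + 18)/6 = 72/6 = 12; σ²_E = ((18−10)/6)² = 1.778

Forward pass:
ES_A = 0; EF_A = 3
ES_B = 3; EF_B = 3+8 = 11
ES_C = 3; EF_C = 3+15 = 18
ES_D = 11; EF_D = 11+10 = 21
ES_E = max(EF_C=18, EF_D=21) = 21; EF_E = 21+12 = 33
Expected project duration μ = 33 days. Critical path: A → B → D → E.

Variance along critical path = 1.778 + 1.778 + 9.000 + 1.778 = 14.333; σ = 3.786 days.
D = μ + z·σ = 33 + 1.645·3.786 = 39.2 days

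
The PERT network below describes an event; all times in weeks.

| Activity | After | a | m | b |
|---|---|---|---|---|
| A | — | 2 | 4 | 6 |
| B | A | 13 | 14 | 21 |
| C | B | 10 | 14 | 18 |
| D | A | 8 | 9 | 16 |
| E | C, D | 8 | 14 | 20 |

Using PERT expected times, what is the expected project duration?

47 weeks

te_A = (2 + 4·4 + 6)/6 = 24/6 = 4
te_B = (13 + 4·14 + 21)/6 = 90/6 = 15
te_C = (10 + 4·14 + 18)/6 = 84/6 = 14
te_D = (8 + 4·9 + 16)/6 = 60/6 = 10
te_E = (8 + 4·14 + 20)/6 = 84/6 = 14

Forward pass:
ES_A = 0; EF_A = 4
ES_B = 4; EF_B = 4+15 = 19
ES_C = 19; EF_C = 19+14 = 33
ES_D = 4; EF_D = 4+10 = 14
ES_E = max(EF_C=33, EF_D=14) = 33; EF_E = 33+14 = 47
Expected project duration μ = 47 weeks. Critical path: A → B → C → E.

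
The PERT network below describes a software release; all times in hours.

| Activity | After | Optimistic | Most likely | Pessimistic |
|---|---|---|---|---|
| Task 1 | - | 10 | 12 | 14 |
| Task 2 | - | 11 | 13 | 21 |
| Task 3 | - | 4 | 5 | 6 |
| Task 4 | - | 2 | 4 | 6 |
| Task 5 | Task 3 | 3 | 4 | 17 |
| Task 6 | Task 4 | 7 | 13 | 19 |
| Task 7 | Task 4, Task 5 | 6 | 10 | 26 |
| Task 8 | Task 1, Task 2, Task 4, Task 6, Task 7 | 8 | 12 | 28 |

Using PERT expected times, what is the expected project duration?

te_Task 1 = (10 + 4·12 + 14)/6 = 72/6 = 12
te_Task 2 = (11 + 4·13 + 21)/6 = 84/6 = 14
te_Task 3 = (4 + 4·5 + 6)/6 = 30/6 = 5
te_Task 4 = (2 + 4·4 + 6)/6 = 24/6 = 4
te_Task 5 = (3 + 4·4 + 17)/6 = 36/6 = 6
te_Task 6 = (7 + 4·13 + 19)/6 = 78/6 = 13
te_Task 7 = (6 + 4·10 + 26)/6 = 72/6 = 12
te_Task 8 = (8 + 4·12 + 28)/6 = 84/6 = 14

Forward pass:
ES_Task 1 = 0; EF_Task 1 = 12
ES_Task 2 = 0; EF_Task 2 = 14
ES_Task 3 = 0; EF_Task 3 = 5
ES_Task 4 = 0; EF_Task 4 = 4
ES_Task 5 = 5; EF_Task 5 = 5+6 = 11
ES_Task 6 = 4; EF_Task 6 = 4+13 = 17
ES_Task 7 = max(EF_Task 4=4, EF_Task 5=11) = 11; EF_Task 7 = 11+12 = 23
ES_Task 8 = max(EF_Task 1=12, EF_Task 2=14, EF_Task 4=4, EF_Task 6=17, EF_Task 7=23) = 23; EF_Task 8 = 23+14 = 37
Expected project duration μ = 37 hours. Critical path: Task 3 → Task 5 → Task 7 → Task 8.

37 hours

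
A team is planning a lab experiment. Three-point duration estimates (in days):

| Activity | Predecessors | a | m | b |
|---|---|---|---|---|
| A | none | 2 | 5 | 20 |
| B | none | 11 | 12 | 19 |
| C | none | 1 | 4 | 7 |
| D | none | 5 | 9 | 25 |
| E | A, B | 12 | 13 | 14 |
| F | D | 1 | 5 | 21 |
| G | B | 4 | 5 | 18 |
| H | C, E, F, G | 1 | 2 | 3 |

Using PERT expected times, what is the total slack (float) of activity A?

te_A = (2 + 4·5 + 20)/6 = 42/6 = 7
te_B = (11 + 4·12 + 19)/6 = 78/6 = 13
te_C = (1 + 4·4 + 7)/6 = 24/6 = 4
te_D = (5 + 4·9 + 25)/6 = 66/6 = 11
te_E = (12 + 4·13 + 14)/6 = 78/6 = 13
te_F = (1 + 4·5 + 21)/6 = 42/6 = 7
te_G = (4 + 4·5 + 18)/6 = 42/6 = 7
te_H = (1 + 4·2 + 3)/6 = 12/6 = 2

Forward pass:
ES_A = 0; EF_A = 7
ES_B = 0; EF_B = 13
ES_C = 0; EF_C = 4
ES_D = 0; EF_D = 11
ES_E = max(EF_A=7, EF_B=13) = 13; EF_E = 13+13 = 26
ES_F = 11; EF_F = 11+7 = 18
ES_G = 13; EF_G = 13+7 = 20
ES_H = max(EF_C=4, EF_E=26, EF_F=18, EF_G=20) = 26; EF_H = 26+2 = 28
Expected project duration μ = 28 days. Critical path: B → E → H.

Backward pass:
LF_H = 28; LS_H = 28−2 = 26
LF_G = LS_H = 26; LS_G = 26−7 = 19
LF_F = LS_H = 26; LS_F = 26−7 = 19
LF_E = LS_H = 26; LS_E = 26−13 = 13
LF_D = LS_F = 19; LS_D = 19−11 = 8
LF_C = LS_H = 26; LS_C = 26−4 = 22
LF_B = min(LS_E=13, LS_G=19) = 13; LS_B = 13−13 = 0
LF_A = LS_E = 13; LS_A = 13−7 = 6
Slack_A = LS_A − ES_A = 6 − 0 = 6

6 days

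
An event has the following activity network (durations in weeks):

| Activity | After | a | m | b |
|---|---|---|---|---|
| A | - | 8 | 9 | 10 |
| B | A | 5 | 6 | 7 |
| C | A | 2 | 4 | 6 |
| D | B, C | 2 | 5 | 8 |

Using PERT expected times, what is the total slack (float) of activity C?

2 weeks

te_A = (8 + 4·9 + 10)/6 = 54/6 = 9
te_B = (5 + 4·6 + 7)/6 = 36/6 = 6
te_C = (2 + 4·4 + 6)/6 = 24/6 = 4
te_D = (2 + 4·5 + 8)/6 = 30/6 = 5

Forward pass:
ES_A = 0; EF_A = 9
ES_B = 9; EF_B = 9+6 = 15
ES_C = 9; EF_C = 9+4 = 13
ES_D = max(EF_B=15, EF_C=13) = 15; EF_D = 15+5 = 20
Expected project duration μ = 20 weeks. Critical path: A → B → D.

Backward pass:
LF_D = 20; LS_D = 20−5 = 15
LF_C = LS_D = 15; LS_C = 15−4 = 11
LF_B = LS_D = 15; LS_B = 15−6 = 9
LF_A = min(LS_B=9, LS_C=11) = 9; LS_A = 9−9 = 0
Slack_C = LS_C − ES_C = 11 − 9 = 2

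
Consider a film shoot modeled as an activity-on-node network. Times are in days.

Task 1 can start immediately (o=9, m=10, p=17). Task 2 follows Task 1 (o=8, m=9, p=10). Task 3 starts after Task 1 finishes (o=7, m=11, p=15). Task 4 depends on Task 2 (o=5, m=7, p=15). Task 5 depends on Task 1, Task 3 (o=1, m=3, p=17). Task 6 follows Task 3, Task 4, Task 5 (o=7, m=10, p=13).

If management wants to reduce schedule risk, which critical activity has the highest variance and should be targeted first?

Task 4

te_Task 1 = (9 + 4·10 + 17)/6 = 66/6 = 11; σ²_Task 1 = ((17−9)/6)² = 1.778
te_Task 2 = (8 + 4·9 + 10)/6 = 54/6 = 9; σ²_Task 2 = ((10−8)/6)² = 0.111
te_Task 3 = (7 + 4·11 + 15)/6 = 66/6 = 11; σ²_Task 3 = ((15−7)/6)² = 1.778
te_Task 4 = (5 + 4·7 + 15)/6 = 48/6 = 8; σ²_Task 4 = ((15−5)/6)² = 2.778
te_Task 5 = (1 + 4·3 + 17)/6 = 30/6 = 5; σ²_Task 5 = ((17−1)/6)² = 7.111
te_Task 6 = (7 + 4·10 + 13)/6 = 60/6 = 10; σ²_Task 6 = ((13−7)/6)² = 1.000

Forward pass:
ES_Task 1 = 0; EF_Task 1 = 11
ES_Task 2 = 11; EF_Task 2 = 11+9 = 20
ES_Task 3 = 11; EF_Task 3 = 11+11 = 22
ES_Task 4 = 20; EF_Task 4 = 20+8 = 28
ES_Task 5 = max(EF_Task 1=11, EF_Task 3=22) = 22; EF_Task 5 = 22+5 = 27
ES_Task 6 = max(EF_Task 3=22, EF_Task 4=28, EF_Task 5=27) = 28; EF_Task 6 = 28+10 = 38
Expected project duration μ = 38 days. Critical path: Task 1 → Task 2 → Task 4 → Task 6.

Variances on critical path: σ²_Task 1=1.778, σ²_Task 2=0.111, σ²_Task 4=2.778, σ²_Task 6=1.000.
Largest is σ²_Task 4 = 2.778.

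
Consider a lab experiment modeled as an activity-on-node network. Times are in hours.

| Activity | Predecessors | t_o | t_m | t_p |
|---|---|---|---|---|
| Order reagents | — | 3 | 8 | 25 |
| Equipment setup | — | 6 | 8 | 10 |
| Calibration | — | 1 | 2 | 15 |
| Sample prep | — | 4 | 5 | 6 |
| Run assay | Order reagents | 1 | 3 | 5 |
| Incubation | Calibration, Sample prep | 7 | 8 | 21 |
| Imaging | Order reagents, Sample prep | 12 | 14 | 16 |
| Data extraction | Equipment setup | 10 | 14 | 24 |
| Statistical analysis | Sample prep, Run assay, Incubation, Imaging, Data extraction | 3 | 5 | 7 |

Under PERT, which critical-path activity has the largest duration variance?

Order reagents

te_Order reagents = (3 + 4·8 + 25)/6 = 60/6 = 10; σ²_Order reagents = ((25−3)/6)² = 13.444
te_Equipment setup = (6 + 4·8 + 10)/6 = 48/6 = 8; σ²_Equipment setup = ((10−6)/6)² = 0.444
te_Calibration = (1 + 4·2 + 15)/6 = 24/6 = 4; σ²_Calibration = ((15−1)/6)² = 5.444
te_Sample prep = (4 + 4·5 + 6)/6 = 30/6 = 5; σ²_Sample prep = ((6−4)/6)² = 0.111
te_Run assay = (1 + 4·3 + 5)/6 = 18/6 = 3; σ²_Run assay = ((5−1)/6)² = 0.444
te_Incubation = (7 + 4·8 + 21)/6 = 60/6 = 10; σ²_Incubation = ((21−7)/6)² = 5.444
te_Imaging = (12 + 4·14 + 16)/6 = 84/6 = 14; σ²_Imaging = ((16−12)/6)² = 0.444
te_Data extraction = (10 + 4·14 + 24)/6 = 90/6 = 15; σ²_Data extraction = ((24−10)/6)² = 5.444
te_Statistical analysis = (3 + 4·5 + 7)/6 = 30/6 = 5; σ²_Statistical analysis = ((7−3)/6)² = 0.444

Forward pass:
ES_Order reagents = 0; EF_Order reagents = 10
ES_Equipment setup = 0; EF_Equipment setup = 8
ES_Calibration = 0; EF_Calibration = 4
ES_Sample prep = 0; EF_Sample prep = 5
ES_Run assay = 10; EF_Run assay = 10+3 = 13
ES_Incubation = max(EF_Calibration=4, EF_Sample prep=5) = 5; EF_Incubation = 5+10 = 15
ES_Imaging = max(EF_Order reagents=10, EF_Sample prep=5) = 10; EF_Imaging = 10+14 = 24
ES_Data extraction = 8; EF_Data extraction = 8+15 = 23
ES_Statistical analysis = max(EF_Sample prep=5, EF_Run assay=13, EF_Incubation=15, EF_Imaging=24, EF_Data extraction=23) = 24; EF_Statistical analysis = 24+5 = 29
Expected project duration μ = 29 hours. Critical path: Order reagents → Imaging → Statistical analysis.

Variances on critical path: σ²_Order reagents=13.444, σ²_Imaging=0.444, σ²_Statistical analysis=0.444.
Largest is σ²_Order reagents = 13.444.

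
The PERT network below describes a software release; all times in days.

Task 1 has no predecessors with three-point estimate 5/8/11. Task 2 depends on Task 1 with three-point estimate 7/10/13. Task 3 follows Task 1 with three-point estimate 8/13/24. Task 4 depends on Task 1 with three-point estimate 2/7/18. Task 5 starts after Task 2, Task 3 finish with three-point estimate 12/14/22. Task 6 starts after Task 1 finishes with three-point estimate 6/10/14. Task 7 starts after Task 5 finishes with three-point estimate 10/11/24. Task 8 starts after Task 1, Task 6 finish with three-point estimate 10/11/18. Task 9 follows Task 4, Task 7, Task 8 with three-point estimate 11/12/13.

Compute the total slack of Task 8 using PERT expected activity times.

te_Task 1 = (5 + 4·8 + 11)/6 = 48/6 = 8
te_Task 2 = (7 + 4·10 + 13)/6 = 60/6 = 10
te_Task 3 = (8 + 4·13 + 24)/6 = 84/6 = 14
te_Task 4 = (2 + 4·7 + 18)/6 = 48/6 = 8
te_Task 5 = (12 + 4·14 + 22)/6 = 90/6 = 15
te_Task 6 = (6 + 4·10 + 14)/6 = 60/6 = 10
te_Task 7 = (10 + 4·11 + 24)/6 = 78/6 = 13
te_Task 8 = (10 + 4·11 + 18)/6 = 72/6 = 12
te_Task 9 = (11 + 4·12 + 13)/6 = 72/6 = 12

Forward pass:
ES_Task 1 = 0; EF_Task 1 = 8
ES_Task 2 = 8; EF_Task 2 = 8+10 = 18
ES_Task 3 = 8; EF_Task 3 = 8+14 = 22
ES_Task 4 = 8; EF_Task 4 = 8+8 = 16
ES_Task 5 = max(EF_Task 2=18, EF_Task 3=22) = 22; EF_Task 5 = 22+15 = 37
ES_Task 6 = 8; EF_Task 6 = 8+10 = 18
ES_Task 7 = 37; EF_Task 7 = 37+13 = 50
ES_Task 8 = max(EF_Task 1=8, EF_Task 6=18) = 18; EF_Task 8 = 18+12 = 30
ES_Task 9 = max(EF_Task 4=16, EF_Task 7=50, EF_Task 8=30) = 50; EF_Task 9 = 50+12 = 62
Expected project duration μ = 62 days. Critical path: Task 1 → Task 3 → Task 5 → Task 7 → Task 9.

Backward pass:
LF_Task 9 = 62; LS_Task 9 = 62−12 = 50
LF_Task 8 = LS_Task 9 = 50; LS_Task 8 = 50−12 = 38
LF_Task 7 = LS_Task 9 = 50; LS_Task 7 = 50−13 = 37
LF_Task 6 = LS_Task 8 = 38; LS_Task 6 = 38−10 = 28
LF_Task 5 = LS_Task 7 = 37; LS_Task 5 = 37−15 = 22
LF_Task 4 = LS_Task 9 = 50; LS_Task 4 = 50−8 = 42
LF_Task 3 = LS_Task 5 = 22; LS_Task 3 = 22−14 = 8
LF_Task 2 = LS_Task 5 = 22; LS_Task 2 = 22−10 = 12
LF_Task 1 = min(LS_Task 2=12, LS_Task 3=8, LS_Task 4=42, LS_Task 6=28, LS_Task 8=38) = 8; LS_Task 1 = 8−8 = 0
Slack_Task 8 = LS_Task 8 − ES_Task 8 = 38 − 18 = 20

20 days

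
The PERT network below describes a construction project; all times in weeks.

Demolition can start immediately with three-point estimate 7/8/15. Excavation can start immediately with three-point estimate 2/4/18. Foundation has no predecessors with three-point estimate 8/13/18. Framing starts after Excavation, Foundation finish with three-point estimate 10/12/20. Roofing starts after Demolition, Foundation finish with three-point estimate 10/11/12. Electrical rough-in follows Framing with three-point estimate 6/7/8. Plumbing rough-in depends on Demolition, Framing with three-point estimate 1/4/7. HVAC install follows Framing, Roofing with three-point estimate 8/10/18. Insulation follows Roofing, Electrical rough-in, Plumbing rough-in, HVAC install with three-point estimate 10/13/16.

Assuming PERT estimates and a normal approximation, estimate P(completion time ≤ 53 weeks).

te_Demolition = (7 + 4·8 + 15)/6 = 54/6 = 9; σ²_Demolition = ((15−7)/6)² = 1.778
te_Excavation = (2 + 4·4 + 18)/6 = 36/6 = 6; σ²_Excavation = ((18−2)/6)² = 7.111
te_Foundation = (8 + 4·13 + 18)/6 = 78/6 = 13; σ²_Foundation = ((18−8)/6)² = 2.778
te_Framing = (10 + 4·12 + 20)/6 = 78/6 = 13; σ²_Framing = ((20−10)/6)² = 2.778
te_Roofing = (10 + 4·11 + 12)/6 = 66/6 = 11; σ²_Roofing = ((12−10)/6)² = 0.111
te_Electrical rough-in = (6 + 4·7 + 8)/6 = 42/6 = 7; σ²_Electrical rough-in = ((8−6)/6)² = 0.111
te_Plumbing rough-in = (1 + 4·4 + 7)/6 = 24/6 = 4; σ²_Plumbing rough-in = ((7−1)/6)² = 1.000
te_HVAC install = (8 + 4·10 + 18)/6 = 66/6 = 11; σ²_HVAC install = ((18−8)/6)² = 2.778
te_Insulation = (10 + 4·13 + 16)/6 = 78/6 = 13; σ²_Insulation = ((16−10)/6)² = 1.000

Forward pass:
ES_Demolition = 0; EF_Demolition = 9
ES_Excavation = 0; EF_Excavation = 6
ES_Foundation = 0; EF_Foundation = 13
ES_Framing = max(EF_Excavation=6, EF_Foundation=13) = 13; EF_Framing = 13+13 = 26
ES_Roofing = max(EF_Demolition=9, EF_Foundation=13) = 13; EF_Roofing = 13+11 = 24
ES_Electrical rough-in = 26; EF_Electrical rough-in = 26+7 = 33
ES_Plumbing rough-in = max(EF_Demolition=9, EF_Framing=26) = 26; EF_Plumbing rough-in = 26+4 = 30
ES_HVAC install = max(EF_Framing=26, EF_Roofing=24) = 26; EF_HVAC install = 26+11 = 37
ES_Insulation = max(EF_Roofing=24, EF_Electrical rough-in=33, EF_Plumbing rough-in=30, EF_HVAC install=37) = 37; EF_Insulation = 37+13 = 50
Expected project duration μ = 50 weeks. Critical path: Foundation → Framing → HVAC install → Insulation.

Variance along critical path = 2.778 + 2.778 + 2.778 + 1.000 = 9.333; σ = √9.333 = 3.055 weeks.
Z = (53 − 50) / 3.055 = 0.982
P(T ≤ 53) = Φ(0.982) ≈ 0.837

0.837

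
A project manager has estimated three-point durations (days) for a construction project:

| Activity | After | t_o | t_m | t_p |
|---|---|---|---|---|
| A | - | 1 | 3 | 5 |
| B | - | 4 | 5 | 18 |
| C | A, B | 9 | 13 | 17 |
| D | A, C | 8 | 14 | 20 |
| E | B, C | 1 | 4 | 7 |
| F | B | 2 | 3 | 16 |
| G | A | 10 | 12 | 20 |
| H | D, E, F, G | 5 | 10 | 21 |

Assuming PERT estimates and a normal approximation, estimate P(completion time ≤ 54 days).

0.982

te_A = (1 + 4·3 + 5)/6 = 18/6 = 3; σ²_A = ((5−1)/6)² = 0.444
te_B = (4 + 4·5 + 18)/6 = 42/6 = 7; σ²_B = ((18−4)/6)² = 5.444
te_C = (9 + 4·13 + 17)/6 = 78/6 = 13; σ²_C = ((17−9)/6)² = 1.778
te_D = (8 + 4·14 + 20)/6 = 84/6 = 14; σ²_D = ((20−8)/6)² = 4.000
te_E = (1 + 4·4 + 7)/6 = 24/6 = 4; σ²_E = ((7−1)/6)² = 1.000
te_F = (2 + 4·3 + 16)/6 = 30/6 = 5; σ²_F = ((16−2)/6)² = 5.444
te_G = (10 + 4·12 + 20)/6 = 78/6 = 13; σ²_G = ((20−10)/6)² = 2.778
te_H = (5 + 4·10 + 21)/6 = 66/6 = 11; σ²_H = ((21−5)/6)² = 7.111

Forward pass:
ES_A = 0; EF_A = 3
ES_B = 0; EF_B = 7
ES_C = max(EF_A=3, EF_B=7) = 7; EF_C = 7+13 = 20
ES_D = max(EF_A=3, EF_C=20) = 20; EF_D = 20+14 = 34
ES_E = max(EF_B=7, EF_C=20) = 20; EF_E = 20+4 = 24
ES_F = 7; EF_F = 7+5 = 12
ES_G = 3; EF_G = 3+13 = 16
ES_H = max(EF_D=34, EF_E=24, EF_F=12, EF_G=16) = 34; EF_H = 34+11 = 45
Expected project duration μ = 45 days. Critical path: B → C → D → H.

Variance along critical path = 5.444 + 1.778 + 4.000 + 7.111 = 18.333; σ = √18.333 = 4.282 days.
Z = (54 − 45) / 4.282 = 2.102
P(T ≤ 54) = Φ(2.102) ≈ 0.982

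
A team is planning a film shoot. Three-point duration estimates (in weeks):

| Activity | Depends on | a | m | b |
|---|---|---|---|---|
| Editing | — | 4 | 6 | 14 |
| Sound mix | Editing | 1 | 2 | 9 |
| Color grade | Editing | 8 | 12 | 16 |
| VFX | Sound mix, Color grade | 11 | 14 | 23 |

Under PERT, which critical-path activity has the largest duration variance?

VFX

te_Editing = (4 + 4·6 + 14)/6 = 42/6 = 7; σ²_Editing = ((14−4)/6)² = 2.778
te_Sound mix = (1 + 4·2 + 9)/6 = 18/6 = 3; σ²_Sound mix = ((9−1)/6)² = 1.778
te_Color grade = (8 + 4·12 + 16)/6 = 72/6 = 12; σ²_Color grade = ((16−8)/6)² = 1.778
te_VFX = (11 + 4·14 + 23)/6 = 90/6 = 15; σ²_VFX = ((23−11)/6)² = 4.000

Forward pass:
ES_Editing = 0; EF_Editing = 7
ES_Sound mix = 7; EF_Sound mix = 7+3 = 10
ES_Color grade = 7; EF_Color grade = 7+12 = 19
ES_VFX = max(EF_Sound mix=10, EF_Color grade=19) = 19; EF_VFX = 19+15 = 34
Expected project duration μ = 34 weeks. Critical path: Editing → Color grade → VFX.

Variances on critical path: σ²_Editing=2.778, σ²_Color grade=1.778, σ²_VFX=4.000.
Largest is σ²_VFX = 4.000.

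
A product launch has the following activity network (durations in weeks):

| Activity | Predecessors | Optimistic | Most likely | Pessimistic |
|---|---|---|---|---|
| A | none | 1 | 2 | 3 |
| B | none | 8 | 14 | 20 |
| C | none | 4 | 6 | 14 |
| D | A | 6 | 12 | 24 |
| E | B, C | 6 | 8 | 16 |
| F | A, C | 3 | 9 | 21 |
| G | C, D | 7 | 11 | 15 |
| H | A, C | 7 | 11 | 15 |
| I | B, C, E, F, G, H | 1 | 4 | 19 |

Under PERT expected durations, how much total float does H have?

8 weeks

te_A = (1 + 4·2 + 3)/6 = 12/6 = 2
te_B = (8 + 4·14 + 20)/6 = 84/6 = 14
te_C = (4 + 4·6 + 14)/6 = 42/6 = 7
te_D = (6 + 4·12 + 24)/6 = 78/6 = 13
te_E = (6 + 4·8 + 16)/6 = 54/6 = 9
te_F = (3 + 4·9 + 21)/6 = 60/6 = 10
te_G = (7 + 4·11 + 15)/6 = 66/6 = 11
te_H = (7 + 4·11 + 15)/6 = 66/6 = 11
te_I = (1 + 4·4 + 19)/6 = 36/6 = 6

Forward pass:
ES_A = 0; EF_A = 2
ES_B = 0; EF_B = 14
ES_C = 0; EF_C = 7
ES_D = 2; EF_D = 2+13 = 15
ES_E = max(EF_B=14, EF_C=7) = 14; EF_E = 14+9 = 23
ES_F = max(EF_A=2, EF_C=7) = 7; EF_F = 7+10 = 17
ES_G = max(EF_C=7, EF_D=15) = 15; EF_G = 15+11 = 26
ES_H = max(EF_A=2, EF_C=7) = 7; EF_H = 7+11 = 18
ES_I = max(EF_B=14, EF_C=7, EF_E=23, EF_F=17, EF_G=26, EF_H=18) = 26; EF_I = 26+6 = 32
Expected project duration μ = 32 weeks. Critical path: A → D → G → I.

Backward pass:
LF_I = 32; LS_I = 32−6 = 26
LF_H = LS_I = 26; LS_H = 26−11 = 15
LF_G = LS_I = 26; LS_G = 26−11 = 15
LF_F = LS_I = 26; LS_F = 26−10 = 16
LF_E = LS_I = 26; LS_E = 26−9 = 17
LF_D = LS_G = 15; LS_D = 15−13 = 2
LF_C = min(LS_E=17, LS_F=16, LS_G=15, LS_H=15, LS_I=26) = 15; LS_C = 15−7 = 8
LF_B = min(LS_E=17, LS_I=26) = 17; LS_B = 17−14 = 3
LF_A = min(LS_D=2, LS_F=16, LS_H=15) = 2; LS_A = 2−2 = 0
Slack_H = LS_H − ES_H = 15 − 7 = 8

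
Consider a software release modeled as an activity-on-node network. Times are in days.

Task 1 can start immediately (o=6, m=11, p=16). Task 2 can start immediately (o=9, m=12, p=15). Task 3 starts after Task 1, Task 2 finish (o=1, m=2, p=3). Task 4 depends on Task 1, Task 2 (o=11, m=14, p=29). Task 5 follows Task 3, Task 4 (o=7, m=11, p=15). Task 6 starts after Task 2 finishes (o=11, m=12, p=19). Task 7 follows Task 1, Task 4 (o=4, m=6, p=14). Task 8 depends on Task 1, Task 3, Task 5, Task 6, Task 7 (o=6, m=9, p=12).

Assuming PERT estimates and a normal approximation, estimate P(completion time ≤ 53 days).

0.919

te_Task 1 = (6 + 4·11 + 16)/6 = 66/6 = 11; σ²_Task 1 = ((16−6)/6)² = 2.778
te_Task 2 = (9 + 4·12 + 15)/6 = 72/6 = 12; σ²_Task 2 = ((15−9)/6)² = 1.000
te_Task 3 = (1 + 4·2 + 3)/6 = 12/6 = 2; σ²_Task 3 = ((3−1)/6)² = 0.111
te_Task 4 = (11 + 4·14 + 29)/6 = 96/6 = 16; σ²_Task 4 = ((29−11)/6)² = 9.000
te_Task 5 = (7 + 4·11 + 15)/6 = 66/6 = 11; σ²_Task 5 = ((15−7)/6)² = 1.778
te_Task 6 = (11 + 4·12 + 19)/6 = 78/6 = 13; σ²_Task 6 = ((19−11)/6)² = 1.778
te_Task 7 = (4 + 4·6 + 14)/6 = 42/6 = 7; σ²_Task 7 = ((14−4)/6)² = 2.778
te_Task 8 = (6 + 4·9 + 12)/6 = 54/6 = 9; σ²_Task 8 = ((12−6)/6)² = 1.000

Forward pass:
ES_Task 1 = 0; EF_Task 1 = 11
ES_Task 2 = 0; EF_Task 2 = 12
ES_Task 3 = max(EF_Task 1=11, EF_Task 2=12) = 12; EF_Task 3 = 12+2 = 14
ES_Task 4 = max(EF_Task 1=11, EF_Task 2=12) = 12; EF_Task 4 = 12+16 = 28
ES_Task 5 = max(EF_Task 3=14, EF_Task 4=28) = 28; EF_Task 5 = 28+11 = 39
ES_Task 6 = 12; EF_Task 6 = 12+13 = 25
ES_Task 7 = max(EF_Task 1=11, EF_Task 4=28) = 28; EF_Task 7 = 28+7 = 35
ES_Task 8 = max(EF_Task 1=11, EF_Task 3=14, EF_Task 5=39, EF_Task 6=25, EF_Task 7=35) = 39; EF_Task 8 = 39+9 = 48
Expected project duration μ = 48 days. Critical path: Task 2 → Task 4 → Task 5 → Task 8.

Variance along critical path = 1.000 + 9.000 + 1.778 + 1.000 = 12.778; σ = √12.778 = 3.575 days.
Z = (53 − 48) / 3.575 = 1.399
P(T ≤ 53) = Φ(1.399) ≈ 0.919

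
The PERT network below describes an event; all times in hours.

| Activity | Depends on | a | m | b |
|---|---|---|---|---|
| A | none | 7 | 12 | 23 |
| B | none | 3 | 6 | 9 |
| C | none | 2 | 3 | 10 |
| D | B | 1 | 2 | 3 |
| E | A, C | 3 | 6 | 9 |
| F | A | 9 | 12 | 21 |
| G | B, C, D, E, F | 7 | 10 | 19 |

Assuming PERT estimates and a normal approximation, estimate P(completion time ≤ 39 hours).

te_A = (7 + 4·12 + 23)/6 = 78/6 = 13; σ²_A = ((23−7)/6)² = 7.111
te_B = (3 + 4·6 + 9)/6 = 36/6 = 6; σ²_B = ((9−3)/6)² = 1.000
te_C = (2 + 4·3 + 10)/6 = 24/6 = 4; σ²_C = ((10−2)/6)² = 1.778
te_D = (1 + 4·2 + 3)/6 = 12/6 = 2; σ²_D = ((3−1)/6)² = 0.111
te_E = (3 + 4·6 + 9)/6 = 36/6 = 6; σ²_E = ((9−3)/6)² = 1.000
te_F = (9 + 4·12 + 21)/6 = 78/6 = 13; σ²_F = ((21−9)/6)² = 4.000
te_G = (7 + 4·10 + 19)/6 = 66/6 = 11; σ²_G = ((19−7)/6)² = 4.000

Forward pass:
ES_A = 0; EF_A = 13
ES_B = 0; EF_B = 6
ES_C = 0; EF_C = 4
ES_D = 6; EF_D = 6+2 = 8
ES_E = max(EF_A=13, EF_C=4) = 13; EF_E = 13+6 = 19
ES_F = 13; EF_F = 13+13 = 26
ES_G = max(EF_B=6, EF_C=4, EF_D=8, EF_E=19, EF_F=26) = 26; EF_G = 26+11 = 37
Expected project duration μ = 37 hours. Critical path: A → F → G.

Variance along critical path = 7.111 + 4.000 + 4.000 = 15.111; σ = √15.111 = 3.887 hours.
Z = (39 − 37) / 3.887 = 0.514
P(T ≤ 39) = Φ(0.514) ≈ 0.697

0.697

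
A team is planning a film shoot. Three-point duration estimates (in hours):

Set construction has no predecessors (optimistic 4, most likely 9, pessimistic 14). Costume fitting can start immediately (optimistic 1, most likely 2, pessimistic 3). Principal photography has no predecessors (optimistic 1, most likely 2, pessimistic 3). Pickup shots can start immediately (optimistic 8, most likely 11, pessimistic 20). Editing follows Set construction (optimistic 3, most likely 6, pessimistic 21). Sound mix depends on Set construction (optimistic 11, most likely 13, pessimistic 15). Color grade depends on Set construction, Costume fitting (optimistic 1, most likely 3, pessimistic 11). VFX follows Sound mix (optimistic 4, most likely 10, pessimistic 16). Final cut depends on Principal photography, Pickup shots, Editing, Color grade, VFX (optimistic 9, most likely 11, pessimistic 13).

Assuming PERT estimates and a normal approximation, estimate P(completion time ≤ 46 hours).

0.861

te_Set construction = (4 + 4·9 + 14)/6 = 54/6 = 9; σ²_Set construction = ((14−4)/6)² = 2.778
te_Costume fitting = (1 + 4·2 + 3)/6 = 12/6 = 2; σ²_Costume fitting = ((3−1)/6)² = 0.111
te_Principal photography = (1 + 4·2 + 3)/6 = 12/6 = 2; σ²_Principal photography = ((3−1)/6)² = 0.111
te_Pickup shots = (8 + 4·11 + 20)/6 = 72/6 = 12; σ²_Pickup shots = ((20−8)/6)² = 4.000
te_Editing = (3 + 4·6 + 21)/6 = 48/6 = 8; σ²_Editing = ((21−3)/6)² = 9.000
te_Sound mix = (11 + 4·13 + 15)/6 = 78/6 = 13; σ²_Sound mix = ((15−11)/6)² = 0.444
te_Color grade = (1 + 4·3 + 11)/6 = 24/6 = 4; σ²_Color grade = ((11−1)/6)² = 2.778
te_VFX = (4 + 4·10 + 16)/6 = 60/6 = 10; σ²_VFX = ((16−4)/6)² = 4.000
te_Final cut = (9 + 4·11 + 13)/6 = 66/6 = 11; σ²_Final cut = ((13−9)/6)² = 0.444

Forward pass:
ES_Set construction = 0; EF_Set construction = 9
ES_Costume fitting = 0; EF_Costume fitting = 2
ES_Principal photography = 0; EF_Principal photography = 2
ES_Pickup shots = 0; EF_Pickup shots = 12
ES_Editing = 9; EF_Editing = 9+8 = 17
ES_Sound mix = 9; EF_Sound mix = 9+13 = 22
ES_Color grade = max(EF_Set construction=9, EF_Costume fitting=2) = 9; EF_Color grade = 9+4 = 13
ES_VFX = 22; EF_VFX = 22+10 = 32
ES_Final cut = max(EF_Principal photography=2, EF_Pickup shots=12, EF_Editing=17, EF_Color grade=13, EF_VFX=32) = 32; EF_Final cut = 32+11 = 43
Expected project duration μ = 43 hours. Critical path: Set construction → Sound mix → VFX → Final cut.

Variance along critical path = 2.778 + 0.444 + 4.000 + 0.444 = 7.667; σ = √7.667 = 2.769 hours.
Z = (46 − 43) / 2.769 = 1.083
P(T ≤ 46) = Φ(1.083) ≈ 0.861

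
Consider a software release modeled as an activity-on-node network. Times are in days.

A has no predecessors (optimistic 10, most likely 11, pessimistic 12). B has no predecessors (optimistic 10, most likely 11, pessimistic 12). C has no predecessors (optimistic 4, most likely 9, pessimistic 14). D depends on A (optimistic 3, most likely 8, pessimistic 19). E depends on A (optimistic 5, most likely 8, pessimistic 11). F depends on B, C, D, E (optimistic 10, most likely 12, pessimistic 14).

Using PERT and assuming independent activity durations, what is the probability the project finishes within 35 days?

te_A = (10 + 4·11 + 12)/6 = 66/6 = 11; σ²_A = ((12−10)/6)² = 0.111
te_B = (10 + 4·11 + 12)/6 = 66/6 = 11; σ²_B = ((12−10)/6)² = 0.111
te_C = (4 + 4·9 + 14)/6 = 54/6 = 9; σ²_C = ((14−4)/6)² = 2.778
te_D = (3 + 4·8 + 19)/6 = 54/6 = 9; σ²_D = ((19−3)/6)² = 7.111
te_E = (5 + 4·8 + 11)/6 = 48/6 = 8; σ²_E = ((11−5)/6)² = 1.000
te_F = (10 + 4·12 + 14)/6 = 72/6 = 12; σ²_F = ((14−10)/6)² = 0.444

Forward pass:
ES_A = 0; EF_A = 11
ES_B = 0; EF_B = 11
ES_C = 0; EF_C = 9
ES_D = 11; EF_D = 11+9 = 20
ES_E = 11; EF_E = 11+8 = 19
ES_F = max(EF_B=11, EF_C=9, EF_D=20, EF_E=19) = 20; EF_F = 20+12 = 32
Expected project duration μ = 32 days. Critical path: A → D → F.

Variance along critical path = 0.111 + 7.111 + 0.444 = 7.667; σ = √7.667 = 2.769 days.
Z = (35 − 32) / 2.769 = 1.083
P(T ≤ 35) = Φ(1.083) ≈ 0.861

0.861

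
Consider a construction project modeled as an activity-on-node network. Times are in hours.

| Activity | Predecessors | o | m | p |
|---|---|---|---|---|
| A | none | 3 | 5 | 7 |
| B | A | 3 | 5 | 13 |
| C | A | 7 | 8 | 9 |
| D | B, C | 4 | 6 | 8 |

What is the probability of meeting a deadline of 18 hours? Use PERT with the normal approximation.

0.159

te_A = (3 + 4·5 + 7)/6 = 30/6 = 5; σ²_A = ((7−3)/6)² = 0.444
te_B = (3 + 4·5 + 13)/6 = 36/6 = 6; σ²_B = ((13−3)/6)² = 2.778
te_C = (7 + 4·8 + 9)/6 = 48/6 = 8; σ²_C = ((9−7)/6)² = 0.111
te_D = (4 + 4·6 + 8)/6 = 36/6 = 6; σ²_D = ((8−4)/6)² = 0.444

Forward pass:
ES_A = 0; EF_A = 5
ES_B = 5; EF_B = 5+6 = 11
ES_C = 5; EF_C = 5+8 = 13
ES_D = max(EF_B=11, EF_C=13) = 13; EF_D = 13+6 = 19
Expected project duration μ = 19 hours. Critical path: A → C → D.

Variance along critical path = 0.444 + 0.111 + 0.444 = 1.000; σ = √1.000 = 1.000 hours.
Z = (18 − 19) / 1.000 = -1.000
P(T ≤ 18) = Φ(-1.000) ≈ 0.159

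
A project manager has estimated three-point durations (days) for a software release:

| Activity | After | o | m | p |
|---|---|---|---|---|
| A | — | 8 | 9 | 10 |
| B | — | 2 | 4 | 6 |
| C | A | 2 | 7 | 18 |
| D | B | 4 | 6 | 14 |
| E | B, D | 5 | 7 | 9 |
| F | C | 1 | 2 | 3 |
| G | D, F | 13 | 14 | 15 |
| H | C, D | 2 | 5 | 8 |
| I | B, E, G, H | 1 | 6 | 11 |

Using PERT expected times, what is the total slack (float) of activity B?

te_A = (8 + 4·9 + 10)/6 = 54/6 = 9
te_B = (2 + 4·4 + 6)/6 = 24/6 = 4
te_C = (2 + 4·7 + 18)/6 = 48/6 = 8
te_D = (4 + 4·6 + 14)/6 = 42/6 = 7
te_E = (5 + 4·7 + 9)/6 = 42/6 = 7
te_F = (1 + 4·2 + 3)/6 = 12/6 = 2
te_G = (13 + 4·14 + 15)/6 = 84/6 = 14
te_H = (2 + 4·5 + 8)/6 = 30/6 = 5
te_I = (1 + 4·6 + 11)/6 = 36/6 = 6

Forward pass:
ES_A = 0; EF_A = 9
ES_B = 0; EF_B = 4
ES_C = 9; EF_C = 9+8 = 17
ES_D = 4; EF_D = 4+7 = 11
ES_E = max(EF_B=4, EF_D=11) = 11; EF_E = 11+7 = 18
ES_F = 17; EF_F = 17+2 = 19
ES_G = max(EF_D=11, EF_F=19) = 19; EF_G = 19+14 = 33
ES_H = max(EF_C=17, EF_D=11) = 17; EF_H = 17+5 = 22
ES_I = max(EF_B=4, EF_E=18, EF_G=33, EF_H=22) = 33; EF_I = 33+6 = 39
Expected project duration μ = 39 days. Critical path: A → C → F → G → I.

Backward pass:
LF_I = 39; LS_I = 39−6 = 33
LF_H = LS_I = 33; LS_H = 33−5 = 28
LF_G = LS_I = 33; LS_G = 33−14 = 19
LF_F = LS_G = 19; LS_F = 19−2 = 17
LF_E = LS_I = 33; LS_E = 33−7 = 26
LF_D = min(LS_E=26, LS_G=19, LS_H=28) = 19; LS_D = 19−7 = 12
LF_C = min(LS_F=17, LS_H=28) = 17; LS_C = 17−8 = 9
LF_B = min(LS_D=12, LS_E=26, LS_I=33) = 12; LS_B = 12−4 = 8
LF_A = LS_C = 9; LS_A = 9−9 = 0
Slack_B = LS_B − ES_B = 8 − 0 = 8

8 days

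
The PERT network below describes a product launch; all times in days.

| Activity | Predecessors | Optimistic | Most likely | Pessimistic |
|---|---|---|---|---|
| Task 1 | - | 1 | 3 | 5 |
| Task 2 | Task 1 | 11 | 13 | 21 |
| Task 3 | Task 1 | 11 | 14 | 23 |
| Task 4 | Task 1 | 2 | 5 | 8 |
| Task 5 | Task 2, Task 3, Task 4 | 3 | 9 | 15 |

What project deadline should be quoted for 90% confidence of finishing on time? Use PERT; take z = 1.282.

te_Task 1 = (1 + 4·3 + 5)/6 = 18/6 = 3; σ²_Task 1 = ((5−1)/6)² = 0.444
te_Task 2 = (11 + 4·13 + 21)/6 = 84/6 = 14; σ²_Task 2 = ((21−11)/6)² = 2.778
te_Task 3 = (11 + 4·14 + 23)/6 = 90/6 = 15; σ²_Task 3 = ((23−11)/6)² = 4.000
te_Task 4 = (2 + 4·5 + 8)/6 = 30/6 = 5; σ²_Task 4 = ((8−2)/6)² = 1.000
te_Task 5 = (3 + 4·9 + 15)/6 = 54/6 = 9; σ²_Task 5 = ((15−3)/6)² = 4.000

Forward pass:
ES_Task 1 = 0; EF_Task 1 = 3
ES_Task 2 = 3; EF_Task 2 = 3+14 = 17
ES_Task 3 = 3; EF_Task 3 = 3+15 = 18
ES_Task 4 = 3; EF_Task 4 = 3+5 = 8
ES_Task 5 = max(EF_Task 2=17, EF_Task 3=18, EF_Task 4=8) = 18; EF_Task 5 = 18+9 = 27
Expected project duration μ = 27 days. Critical path: Task 1 → Task 3 → Task 5.

Variance along critical path = 0.444 + 4.000 + 4.000 = 8.444; σ = 2.906 days.
D = μ + z·σ = 27 + 1.282·2.906 = 30.7 days

30.7 days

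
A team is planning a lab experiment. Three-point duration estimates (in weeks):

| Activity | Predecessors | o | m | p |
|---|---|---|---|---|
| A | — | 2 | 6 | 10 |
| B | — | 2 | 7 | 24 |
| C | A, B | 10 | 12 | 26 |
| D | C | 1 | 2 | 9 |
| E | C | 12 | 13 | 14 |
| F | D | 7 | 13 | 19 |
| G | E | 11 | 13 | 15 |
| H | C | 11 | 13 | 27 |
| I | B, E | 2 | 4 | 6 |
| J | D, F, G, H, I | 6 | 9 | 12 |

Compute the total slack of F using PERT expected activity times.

10 weeks

te_A = (2 + 4·6 + 10)/6 = 36/6 = 6
te_B = (2 + 4·7 + 24)/6 = 54/6 = 9
te_C = (10 + 4·12 + 26)/6 = 84/6 = 14
te_D = (1 + 4·2 + 9)/6 = 18/6 = 3
te_E = (12 + 4·13 + 14)/6 = 78/6 = 13
te_F = (7 + 4·13 + 19)/6 = 78/6 = 13
te_G = (11 + 4·13 + 15)/6 = 78/6 = 13
te_H = (11 + 4·13 + 27)/6 = 90/6 = 15
te_I = (2 + 4·4 + 6)/6 = 24/6 = 4
te_J = (6 + 4·9 + 12)/6 = 54/6 = 9

Forward pass:
ES_A = 0; EF_A = 6
ES_B = 0; EF_B = 9
ES_C = max(EF_A=6, EF_B=9) = 9; EF_C = 9+14 = 23
ES_D = 23; EF_D = 23+3 = 26
ES_E = 23; EF_E = 23+13 = 36
ES_F = 26; EF_F = 26+13 = 39
ES_G = 36; EF_G = 36+13 = 49
ES_H = 23; EF_H = 23+15 = 38
ES_I = max(EF_B=9, EF_E=36) = 36; EF_I = 36+4 = 40
ES_J = max(EF_D=26, EF_F=39, EF_G=49, EF_H=38, EF_I=40) = 49; EF_J = 49+9 = 58
Expected project duration μ = 58 weeks. Critical path: B → C → E → G → J.

Backward pass:
LF_J = 58; LS_J = 58−9 = 49
LF_I = LS_J = 49; LS_I = 49−4 = 45
LF_H = LS_J = 49; LS_H = 49−15 = 34
LF_G = LS_J = 49; LS_G = 49−13 = 36
LF_F = LS_J = 49; LS_F = 49−13 = 36
LF_E = min(LS_G=36, LS_I=45) = 36; LS_E = 36−13 = 23
LF_D = min(LS_F=36, LS_J=49) = 36; LS_D = 36−3 = 33
LF_C = min(LS_D=33, LS_E=23, LS_H=34) = 23; LS_C = 23−14 = 9
LF_B = min(LS_C=9, LS_I=45) = 9; LS_B = 9−9 = 0
LF_A = LS_C = 9; LS_A = 9−6 = 3
Slack_F = LS_F − ES_F = 36 − 26 = 10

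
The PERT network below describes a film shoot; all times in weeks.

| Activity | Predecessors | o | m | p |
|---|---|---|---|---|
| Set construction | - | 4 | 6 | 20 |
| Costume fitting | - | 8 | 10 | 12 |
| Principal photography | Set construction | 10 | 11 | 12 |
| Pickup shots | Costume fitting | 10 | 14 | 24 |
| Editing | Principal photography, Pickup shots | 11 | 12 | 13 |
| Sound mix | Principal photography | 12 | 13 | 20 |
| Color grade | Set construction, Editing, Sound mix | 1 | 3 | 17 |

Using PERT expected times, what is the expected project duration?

te_Set construction = (4 + 4·6 + 20)/6 = 48/6 = 8
te_Costume fitting = (8 + 4·10 + 12)/6 = 60/6 = 10
te_Principal photography = (10 + 4·11 + 12)/6 = 66/6 = 11
te_Pickup shots = (10 + 4·14 + 24)/6 = 90/6 = 15
te_Editing = (11 + 4·12 + 13)/6 = 72/6 = 12
te_Sound mix = (12 + 4·13 + 20)/6 = 84/6 = 14
te_Color grade = (1 + 4·3 + 17)/6 = 30/6 = 5

Forward pass:
ES_Set construction = 0; EF_Set construction = 8
ES_Costume fitting = 0; EF_Costume fitting = 10
ES_Principal photography = 8; EF_Principal photography = 8+11 = 19
ES_Pickup shots = 10; EF_Pickup shots = 10+15 = 25
ES_Editing = max(EF_Principal photography=19, EF_Pickup shots=25) = 25; EF_Editing = 25+12 = 37
ES_Sound mix = 19; EF_Sound mix = 19+14 = 33
ES_Color grade = max(EF_Set construction=8, EF_Editing=37, EF_Sound mix=33) = 37; EF_Color grade = 37+5 = 42
Expected project duration μ = 42 weeks. Critical path: Costume fitting → Pickup shots → Editing → Color grade.

42 weeks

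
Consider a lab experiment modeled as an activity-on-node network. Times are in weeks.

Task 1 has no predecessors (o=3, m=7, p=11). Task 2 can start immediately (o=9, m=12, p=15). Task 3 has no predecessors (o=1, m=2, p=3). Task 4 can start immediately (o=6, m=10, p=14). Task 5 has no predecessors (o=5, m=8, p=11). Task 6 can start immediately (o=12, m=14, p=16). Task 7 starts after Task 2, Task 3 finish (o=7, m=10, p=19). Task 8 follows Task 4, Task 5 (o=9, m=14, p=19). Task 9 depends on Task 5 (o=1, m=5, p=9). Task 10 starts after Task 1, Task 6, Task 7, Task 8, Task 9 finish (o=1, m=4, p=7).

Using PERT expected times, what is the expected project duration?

28 weeks

te_Task 1 = (3 + 4·7 + 11)/6 = 42/6 = 7
te_Task 2 = (9 + 4·12 + 15)/6 = 72/6 = 12
te_Task 3 = (1 + 4·2 + 3)/6 = 12/6 = 2
te_Task 4 = (6 + 4·10 + 14)/6 = 60/6 = 10
te_Task 5 = (5 + 4·8 + 11)/6 = 48/6 = 8
te_Task 6 = (12 + 4·14 + 16)/6 = 84/6 = 14
te_Task 7 = (7 + 4·10 + 19)/6 = 66/6 = 11
te_Task 8 = (9 + 4·14 + 19)/6 = 84/6 = 14
te_Task 9 = (1 + 4·5 + 9)/6 = 30/6 = 5
te_Task 10 = (1 + 4·4 + 7)/6 = 24/6 = 4

Forward pass:
ES_Task 1 = 0; EF_Task 1 = 7
ES_Task 2 = 0; EF_Task 2 = 12
ES_Task 3 = 0; EF_Task 3 = 2
ES_Task 4 = 0; EF_Task 4 = 10
ES_Task 5 = 0; EF_Task 5 = 8
ES_Task 6 = 0; EF_Task 6 = 14
ES_Task 7 = max(EF_Task 2=12, EF_Task 3=2) = 12; EF_Task 7 = 12+11 = 23
ES_Task 8 = max(EF_Task 4=10, EF_Task 5=8) = 10; EF_Task 8 = 10+14 = 24
ES_Task 9 = 8; EF_Task 9 = 8+5 = 13
ES_Task 10 = max(EF_Task 1=7, EF_Task 6=14, EF_Task 7=23, EF_Task 8=24, EF_Task 9=13) = 24; EF_Task 10 = 24+4 = 28
Expected project duration μ = 28 weeks. Critical path: Task 4 → Task 8 → Task 10.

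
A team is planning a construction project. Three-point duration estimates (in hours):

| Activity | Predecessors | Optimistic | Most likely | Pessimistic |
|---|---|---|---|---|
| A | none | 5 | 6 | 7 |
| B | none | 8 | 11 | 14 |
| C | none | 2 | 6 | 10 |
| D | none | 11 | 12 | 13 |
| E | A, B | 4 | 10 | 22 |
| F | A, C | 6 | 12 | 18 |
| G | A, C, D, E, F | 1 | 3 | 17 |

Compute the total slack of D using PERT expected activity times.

te_A = (5 + 4·6 + 7)/6 = 36/6 = 6
te_B = (8 + 4·11 + 14)/6 = 66/6 = 11
te_C = (2 + 4·6 + 10)/6 = 36/6 = 6
te_D = (11 + 4·12 + 13)/6 = 72/6 = 12
te_E = (4 + 4·10 + 22)/6 = 66/6 = 11
te_F = (6 + 4·12 + 18)/6 = 72/6 = 12
te_G = (1 + 4·3 + 17)/6 = 30/6 = 5

Forward pass:
ES_A = 0; EF_A = 6
ES_B = 0; EF_B = 11
ES_C = 0; EF_C = 6
ES_D = 0; EF_D = 12
ES_E = max(EF_A=6, EF_B=11) = 11; EF_E = 11+11 = 22
ES_F = max(EF_A=6, EF_C=6) = 6; EF_F = 6+12 = 18
ES_G = max(EF_A=6, EF_C=6, EF_D=12, EF_E=22, EF_F=18) = 22; EF_G = 22+5 = 27
Expected project duration μ = 27 hours. Critical path: B → E → G.

Backward pass:
LF_G = 27; LS_G = 27−5 = 22
LF_F = LS_G = 22; LS_F = 22−12 = 10
LF_E = LS_G = 22; LS_E = 22−11 = 11
LF_D = LS_G = 22; LS_D = 22−12 = 10
LF_C = min(LS_F=10, LS_G=22) = 10; LS_C = 10−6 = 4
LF_B = LS_E = 11; LS_B = 11−11 = 0
LF_A = min(LS_E=11, LS_F=10, LS_G=22) = 10; LS_A = 10−6 = 4
Slack_D = LS_D − ES_D = 10 − 0 = 10

10 hours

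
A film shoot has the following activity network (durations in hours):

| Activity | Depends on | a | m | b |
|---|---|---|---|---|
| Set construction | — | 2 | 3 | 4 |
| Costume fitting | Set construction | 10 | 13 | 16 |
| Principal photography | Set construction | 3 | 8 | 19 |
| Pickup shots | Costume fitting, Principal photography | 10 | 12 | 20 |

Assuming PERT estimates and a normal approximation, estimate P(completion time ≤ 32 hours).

te_Set construction = (2 + 4·3 + 4)/6 = 18/6 = 3; σ²_Set construction = ((4−2)/6)² = 0.111
te_Costume fitting = (10 + 4·13 + 16)/6 = 78/6 = 13; σ²_Costume fitting = ((16−10)/6)² = 1.000
te_Principal photography = (3 + 4·8 + 19)/6 = 54/6 = 9; σ²_Principal photography = ((19−3)/6)² = 7.111
te_Pickup shots = (10 + 4·12 + 20)/6 = 78/6 = 13; σ²_Pickup shots = ((20−10)/6)² = 2.778

Forward pass:
ES_Set construction = 0; EF_Set construction = 3
ES_Costume fitting = 3; EF_Costume fitting = 3+13 = 16
ES_Principal photography = 3; EF_Principal photography = 3+9 = 12
ES_Pickup shots = max(EF_Costume fitting=16, EF_Principal photography=12) = 16; EF_Pickup shots = 16+13 = 29
Expected project duration μ = 29 hours. Critical path: Set construction → Costume fitting → Pickup shots.

Variance along critical path = 0.111 + 1.000 + 2.778 = 3.889; σ = √3.889 = 1.972 hours.
Z = (32 − 29) / 1.972 = 1.521
P(T ≤ 32) = Φ(1.521) ≈ 0.936

0.936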